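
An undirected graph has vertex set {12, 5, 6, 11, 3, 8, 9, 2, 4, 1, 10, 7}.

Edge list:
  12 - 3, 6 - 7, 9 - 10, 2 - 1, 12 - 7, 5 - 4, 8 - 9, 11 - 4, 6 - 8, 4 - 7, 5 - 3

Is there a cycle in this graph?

Yes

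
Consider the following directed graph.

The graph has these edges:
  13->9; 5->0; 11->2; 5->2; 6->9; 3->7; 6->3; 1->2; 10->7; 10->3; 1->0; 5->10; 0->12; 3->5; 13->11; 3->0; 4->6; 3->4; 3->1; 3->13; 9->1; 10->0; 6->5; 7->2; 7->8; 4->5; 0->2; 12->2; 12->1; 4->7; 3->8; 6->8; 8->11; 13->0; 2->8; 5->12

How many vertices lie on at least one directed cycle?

11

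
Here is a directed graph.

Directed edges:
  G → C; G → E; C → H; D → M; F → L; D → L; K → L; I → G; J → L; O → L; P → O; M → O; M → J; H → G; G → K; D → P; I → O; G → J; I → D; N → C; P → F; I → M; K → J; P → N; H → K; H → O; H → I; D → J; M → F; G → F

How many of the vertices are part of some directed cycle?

7

A vertex is on a directed cycle iff it belongs to a strongly connected component of size ≥ 2 (or has a self-loop).
The vertices on cycles are {C, D, G, H, I, N, P} — 7 in total.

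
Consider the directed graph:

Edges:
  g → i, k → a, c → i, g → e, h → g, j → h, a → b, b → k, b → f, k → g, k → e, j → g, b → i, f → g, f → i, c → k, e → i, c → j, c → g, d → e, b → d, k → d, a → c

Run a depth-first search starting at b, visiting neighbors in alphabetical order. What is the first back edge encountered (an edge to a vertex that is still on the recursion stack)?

a->b

DFS from b (visiting neighbors in alphabetical order); mark gray on enter, black on exit:
b gray
  d gray
    e gray
      i gray
      i black
    e black
  d black
  f gray
    g gray
      g→e: e black — skip
      g→i: i black — skip
    g black
    f→i: i black — skip
  f black
  b→i: i black — skip
  k gray
    a gray
      a→b: b is gray → back edge
First back edge: a → b.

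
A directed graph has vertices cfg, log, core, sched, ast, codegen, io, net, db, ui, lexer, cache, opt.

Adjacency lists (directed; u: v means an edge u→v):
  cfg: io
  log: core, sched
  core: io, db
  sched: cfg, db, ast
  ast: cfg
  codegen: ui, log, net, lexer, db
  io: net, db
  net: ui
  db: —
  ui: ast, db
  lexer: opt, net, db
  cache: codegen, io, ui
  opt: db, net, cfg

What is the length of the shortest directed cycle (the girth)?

5

For each vertex v, BFS finds the shortest path from v back to v.
The shortest such closed walk is net → ui → ast → cfg → io → net, length 5.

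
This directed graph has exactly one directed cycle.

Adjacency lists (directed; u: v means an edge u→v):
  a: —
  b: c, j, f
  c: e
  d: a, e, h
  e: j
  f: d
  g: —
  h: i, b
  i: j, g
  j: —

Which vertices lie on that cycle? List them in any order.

b, d, f, h

DFS with gray/black marking from h:
h gray
  i gray
    j gray
    j black
    g gray
    g black
  i black
  b gray
    c gray
      e gray
        e→j: j black — skip
      e black
    c black
    b→j: j black — skip
    f gray
      d gray
        a gray
        a black
        d→e: e black — skip
        d→h: h is gray → back edge
Back edge closes the cycle h → b → f → d → h; its vertices are {b, d, f, h}.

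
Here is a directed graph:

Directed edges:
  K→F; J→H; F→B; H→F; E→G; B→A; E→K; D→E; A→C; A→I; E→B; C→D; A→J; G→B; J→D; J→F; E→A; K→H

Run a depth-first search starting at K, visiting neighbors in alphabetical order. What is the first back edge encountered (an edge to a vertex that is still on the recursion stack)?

E→A

DFS from K (visiting neighbors in alphabetical order); mark gray on enter, black on exit:
K gray
  F gray
    B gray
      A gray
        C gray
          D gray
            E gray
              E→A: A is gray → back edge
First back edge: E → A.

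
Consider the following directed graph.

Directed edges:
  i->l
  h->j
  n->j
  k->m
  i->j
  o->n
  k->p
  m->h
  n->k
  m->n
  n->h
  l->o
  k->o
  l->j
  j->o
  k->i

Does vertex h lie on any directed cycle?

h is on a cycle iff h can reach itself via ≥1 edge.
h → j → o → n → h — yes.

Yes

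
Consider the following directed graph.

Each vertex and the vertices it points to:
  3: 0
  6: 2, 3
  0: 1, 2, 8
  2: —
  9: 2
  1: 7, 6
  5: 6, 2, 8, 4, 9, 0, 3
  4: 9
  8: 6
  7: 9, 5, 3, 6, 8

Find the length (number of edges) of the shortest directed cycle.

4

For each vertex v, BFS finds the shortest path from v back to v.
The shortest such closed walk is 7 → 5 → 0 → 1 → 7, length 4.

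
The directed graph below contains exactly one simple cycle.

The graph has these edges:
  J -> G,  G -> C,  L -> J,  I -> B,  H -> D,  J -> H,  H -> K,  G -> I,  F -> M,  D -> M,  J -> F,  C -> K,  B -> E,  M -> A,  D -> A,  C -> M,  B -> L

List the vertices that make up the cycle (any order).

DFS with gray/black marking from B:
B gray
  L gray
    J gray
      G gray
        I gray
          I→B: B is gray → back edge
Back edge closes the cycle B → L → J → G → I → B; its vertices are {B, G, I, J, L}.

B, G, I, J, L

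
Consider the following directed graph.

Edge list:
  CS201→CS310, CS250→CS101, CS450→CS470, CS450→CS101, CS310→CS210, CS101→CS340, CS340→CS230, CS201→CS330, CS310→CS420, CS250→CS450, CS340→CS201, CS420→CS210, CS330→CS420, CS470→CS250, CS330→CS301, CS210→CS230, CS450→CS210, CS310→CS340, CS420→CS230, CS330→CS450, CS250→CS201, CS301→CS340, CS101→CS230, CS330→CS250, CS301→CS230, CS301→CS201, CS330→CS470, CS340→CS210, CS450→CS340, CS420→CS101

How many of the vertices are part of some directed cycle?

A vertex is on a directed cycle iff it belongs to a strongly connected component of size ≥ 2 (or has a self-loop).
The vertices on cycles are {CS101, CS201, CS250, CS301, CS310, CS330, CS340, CS420, CS450, CS470} — 10 in total.

10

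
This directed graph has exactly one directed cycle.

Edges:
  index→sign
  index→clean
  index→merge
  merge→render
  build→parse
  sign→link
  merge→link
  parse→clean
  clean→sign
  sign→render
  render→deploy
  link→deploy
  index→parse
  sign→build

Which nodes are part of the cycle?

DFS with gray/black marking from clean:
clean gray
  sign gray
    build gray
      parse gray
        parse→clean: clean is gray → back edge
Back edge closes the cycle clean → sign → build → parse → clean; its vertices are {sign, build, clean, parse}.

sign, build, clean, parse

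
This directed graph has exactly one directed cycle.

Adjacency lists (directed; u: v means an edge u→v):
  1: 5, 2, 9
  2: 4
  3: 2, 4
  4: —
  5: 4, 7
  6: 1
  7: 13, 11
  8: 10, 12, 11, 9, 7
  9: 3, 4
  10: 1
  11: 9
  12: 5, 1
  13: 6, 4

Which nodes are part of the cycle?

DFS with gray/black marking from 7:
7 gray
  13 gray
    6 gray
      1 gray
        5 gray
          4 gray
          4 black
          5→7: 7 is gray → back edge
Back edge closes the cycle 7 → 13 → 6 → 1 → 5 → 7; its vertices are {1, 5, 6, 7, 13}.

1, 5, 6, 7, 13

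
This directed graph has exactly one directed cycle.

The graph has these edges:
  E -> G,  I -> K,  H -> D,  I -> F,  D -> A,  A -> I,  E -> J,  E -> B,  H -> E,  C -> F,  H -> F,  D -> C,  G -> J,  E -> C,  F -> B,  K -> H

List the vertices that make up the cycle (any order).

DFS with gray/black marking from H:
H gray
  D gray
    A gray
      I gray
        K gray
          K→H: H is gray → back edge
Back edge closes the cycle H → D → A → I → K → H; its vertices are {A, D, H, I, K}.

A, D, H, I, K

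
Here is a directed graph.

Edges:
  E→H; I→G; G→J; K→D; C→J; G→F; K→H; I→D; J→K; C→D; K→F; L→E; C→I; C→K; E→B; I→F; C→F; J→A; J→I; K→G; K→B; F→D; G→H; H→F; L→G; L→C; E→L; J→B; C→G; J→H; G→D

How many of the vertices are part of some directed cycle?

6

A vertex is on a directed cycle iff it belongs to a strongly connected component of size ≥ 2 (or has a self-loop).
The vertices on cycles are {E, G, I, J, K, L} — 6 in total.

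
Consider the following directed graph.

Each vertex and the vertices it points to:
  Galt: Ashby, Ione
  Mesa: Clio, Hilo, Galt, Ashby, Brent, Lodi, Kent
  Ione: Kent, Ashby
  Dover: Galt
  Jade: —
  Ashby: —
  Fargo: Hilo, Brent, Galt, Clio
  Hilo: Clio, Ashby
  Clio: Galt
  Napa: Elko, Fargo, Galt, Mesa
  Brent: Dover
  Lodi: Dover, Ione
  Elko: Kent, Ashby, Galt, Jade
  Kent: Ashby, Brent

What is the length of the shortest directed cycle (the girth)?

5

For each vertex v, BFS finds the shortest path from v back to v.
The shortest such closed walk is Ione → Kent → Brent → Dover → Galt → Ione, length 5.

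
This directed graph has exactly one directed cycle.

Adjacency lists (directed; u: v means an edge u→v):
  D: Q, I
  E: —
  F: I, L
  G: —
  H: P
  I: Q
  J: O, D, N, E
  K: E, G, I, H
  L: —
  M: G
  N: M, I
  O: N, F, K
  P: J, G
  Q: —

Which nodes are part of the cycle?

H, J, K, O, P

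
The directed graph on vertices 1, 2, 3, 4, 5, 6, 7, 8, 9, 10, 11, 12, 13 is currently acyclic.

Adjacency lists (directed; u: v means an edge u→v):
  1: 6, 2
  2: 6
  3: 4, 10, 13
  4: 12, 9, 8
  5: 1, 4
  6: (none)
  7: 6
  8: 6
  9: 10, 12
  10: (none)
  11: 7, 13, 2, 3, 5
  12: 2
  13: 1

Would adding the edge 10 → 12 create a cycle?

Adding 10→12 creates a cycle iff 12 can already reach 10.
Explore from 12: no path reaches 10. The graph stays acyclic.

No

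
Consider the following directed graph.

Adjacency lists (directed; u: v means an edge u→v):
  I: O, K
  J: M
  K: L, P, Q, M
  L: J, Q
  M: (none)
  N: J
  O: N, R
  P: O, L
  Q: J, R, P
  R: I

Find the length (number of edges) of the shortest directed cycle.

3

For each vertex v, BFS finds the shortest path from v back to v.
The shortest such closed walk is I → O → R → I, length 3.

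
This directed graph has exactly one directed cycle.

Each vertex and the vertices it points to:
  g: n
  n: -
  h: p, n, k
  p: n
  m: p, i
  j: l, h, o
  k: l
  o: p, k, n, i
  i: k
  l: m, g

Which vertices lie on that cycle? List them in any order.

i, k, l, m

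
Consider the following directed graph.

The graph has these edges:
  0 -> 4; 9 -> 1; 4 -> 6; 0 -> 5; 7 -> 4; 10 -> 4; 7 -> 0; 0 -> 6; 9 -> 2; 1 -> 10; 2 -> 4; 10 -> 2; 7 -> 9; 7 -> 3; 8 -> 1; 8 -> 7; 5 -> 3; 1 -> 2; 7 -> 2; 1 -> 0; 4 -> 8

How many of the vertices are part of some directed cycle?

A vertex is on a directed cycle iff it belongs to a strongly connected component of size ≥ 2 (or has a self-loop).
The vertices on cycles are {0, 1, 2, 4, 7, 8, 9, 10} — 8 in total.

8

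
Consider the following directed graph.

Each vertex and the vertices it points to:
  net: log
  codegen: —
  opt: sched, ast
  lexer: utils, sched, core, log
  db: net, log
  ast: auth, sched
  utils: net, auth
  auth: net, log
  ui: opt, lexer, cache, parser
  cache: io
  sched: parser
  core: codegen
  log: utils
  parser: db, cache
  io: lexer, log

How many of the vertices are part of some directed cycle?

9

A vertex is on a directed cycle iff it belongs to a strongly connected component of size ≥ 2 (or has a self-loop).
The vertices on cycles are {io, log, net, auth, cache, lexer, sched, utils, parser} — 9 in total.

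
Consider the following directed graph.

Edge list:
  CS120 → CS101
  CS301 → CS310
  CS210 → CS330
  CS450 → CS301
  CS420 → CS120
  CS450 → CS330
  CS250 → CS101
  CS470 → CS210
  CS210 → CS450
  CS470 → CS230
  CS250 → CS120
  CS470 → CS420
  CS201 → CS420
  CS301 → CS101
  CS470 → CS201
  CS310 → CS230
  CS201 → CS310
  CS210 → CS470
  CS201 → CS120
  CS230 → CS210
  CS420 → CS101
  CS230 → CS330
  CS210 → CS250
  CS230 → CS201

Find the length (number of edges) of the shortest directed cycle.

2

For each vertex v, BFS finds the shortest path from v back to v.
The shortest such closed walk is CS210 → CS470 → CS210, length 2.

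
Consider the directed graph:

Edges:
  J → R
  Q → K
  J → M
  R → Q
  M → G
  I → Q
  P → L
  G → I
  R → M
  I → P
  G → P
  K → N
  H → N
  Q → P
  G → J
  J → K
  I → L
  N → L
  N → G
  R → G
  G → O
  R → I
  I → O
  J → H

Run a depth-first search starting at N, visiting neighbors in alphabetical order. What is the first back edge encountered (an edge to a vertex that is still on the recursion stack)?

DFS from N (visiting neighbors in alphabetical order); mark gray on enter, black on exit:
N gray
  G gray
    I gray
      L gray
      L black
      O gray
      O black
      P gray
        P→L: L black — skip
      P black
      Q gray
        K gray
          K→N: N is gray → back edge
First back edge: K → N.

K→N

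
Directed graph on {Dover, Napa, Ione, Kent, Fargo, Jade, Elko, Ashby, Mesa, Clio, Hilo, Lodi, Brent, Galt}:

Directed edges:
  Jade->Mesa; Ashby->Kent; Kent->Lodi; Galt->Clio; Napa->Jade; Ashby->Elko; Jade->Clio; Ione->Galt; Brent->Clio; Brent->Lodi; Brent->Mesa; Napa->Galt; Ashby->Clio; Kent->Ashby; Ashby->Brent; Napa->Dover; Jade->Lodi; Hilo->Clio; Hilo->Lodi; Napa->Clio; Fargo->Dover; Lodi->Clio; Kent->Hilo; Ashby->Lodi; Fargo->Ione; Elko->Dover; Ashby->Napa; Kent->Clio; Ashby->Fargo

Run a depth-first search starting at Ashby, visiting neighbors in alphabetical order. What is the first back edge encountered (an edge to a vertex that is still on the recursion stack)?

Kent→Ashby

DFS from Ashby (visiting neighbors in alphabetical order); mark gray on enter, black on exit:
Ashby gray
  Brent gray
    Clio gray
    Clio black
    Lodi gray
      Lodi→Clio: Clio black — skip
    Lodi black
    Mesa gray
    Mesa black
  Brent black
  Ashby→Clio: Clio black — skip
  Elko gray
    Dover gray
    Dover black
  Elko black
  Fargo gray
    Fargo→Dover: Dover black — skip
    Ione gray
      Galt gray
        Galt→Clio: Clio black — skip
      Galt black
    Ione black
  Fargo black
  Kent gray
    Kent→Ashby: Ashby is gray → back edge
First back edge: Kent → Ashby.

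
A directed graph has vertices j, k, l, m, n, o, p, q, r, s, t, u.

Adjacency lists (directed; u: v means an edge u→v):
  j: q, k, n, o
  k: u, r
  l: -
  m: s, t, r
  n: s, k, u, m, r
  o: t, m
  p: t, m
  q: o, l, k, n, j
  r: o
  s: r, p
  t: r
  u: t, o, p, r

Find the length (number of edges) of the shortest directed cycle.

For each vertex v, BFS finds the shortest path from v back to v.
The shortest such closed walk is q → j → q, length 2.

2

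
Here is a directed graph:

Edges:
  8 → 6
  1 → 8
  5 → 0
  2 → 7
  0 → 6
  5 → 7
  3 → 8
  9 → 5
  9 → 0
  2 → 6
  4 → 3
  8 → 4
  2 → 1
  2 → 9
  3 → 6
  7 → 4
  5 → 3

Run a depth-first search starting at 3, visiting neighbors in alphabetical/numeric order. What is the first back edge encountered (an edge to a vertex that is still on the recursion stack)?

DFS from 3 (visiting neighbors in alphabetical/numeric order); mark gray on enter, black on exit:
3 gray
  6 gray
  6 black
  8 gray
    4 gray
      4→3: 3 is gray → back edge
First back edge: 4 → 3.

4->3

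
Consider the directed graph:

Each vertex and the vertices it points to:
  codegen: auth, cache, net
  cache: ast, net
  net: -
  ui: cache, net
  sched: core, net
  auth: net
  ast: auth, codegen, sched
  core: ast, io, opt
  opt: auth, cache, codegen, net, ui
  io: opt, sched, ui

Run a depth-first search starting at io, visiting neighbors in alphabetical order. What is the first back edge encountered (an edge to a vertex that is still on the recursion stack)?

DFS from io (visiting neighbors in alphabetical order); mark gray on enter, black on exit:
io gray
  opt gray
    auth gray
      net gray
      net black
    auth black
    cache gray
      ast gray
        ast→auth: auth black — skip
        codegen gray
          codegen→auth: auth black — skip
          codegen→cache: cache is gray → back edge
First back edge: codegen → cache.

codegen→cache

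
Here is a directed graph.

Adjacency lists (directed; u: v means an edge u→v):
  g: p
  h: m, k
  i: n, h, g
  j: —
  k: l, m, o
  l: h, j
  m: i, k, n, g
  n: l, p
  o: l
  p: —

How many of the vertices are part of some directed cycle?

7

A vertex is on a directed cycle iff it belongs to a strongly connected component of size ≥ 2 (or has a self-loop).
The vertices on cycles are {h, i, k, l, m, n, o} — 7 in total.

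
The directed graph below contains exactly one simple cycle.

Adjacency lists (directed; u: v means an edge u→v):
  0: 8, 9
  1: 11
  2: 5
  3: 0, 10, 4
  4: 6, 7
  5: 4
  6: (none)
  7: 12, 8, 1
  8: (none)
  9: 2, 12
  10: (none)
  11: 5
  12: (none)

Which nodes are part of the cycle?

DFS with gray/black marking from 4:
4 gray
  6 gray
  6 black
  7 gray
    12 gray
    12 black
    8 gray
    8 black
    1 gray
      11 gray
        5 gray
          5→4: 4 is gray → back edge
Back edge closes the cycle 4 → 7 → 1 → 11 → 5 → 4; its vertices are {1, 4, 5, 7, 11}.

1, 4, 5, 7, 11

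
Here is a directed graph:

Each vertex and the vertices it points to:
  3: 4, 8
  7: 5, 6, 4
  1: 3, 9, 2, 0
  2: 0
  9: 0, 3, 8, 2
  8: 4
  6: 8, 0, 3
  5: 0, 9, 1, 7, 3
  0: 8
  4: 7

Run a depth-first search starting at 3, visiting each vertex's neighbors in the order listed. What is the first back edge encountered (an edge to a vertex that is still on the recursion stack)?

8->4

DFS from 3 (visiting each vertex's neighbors in the order listed); mark gray on enter, black on exit:
3 gray
  4 gray
    7 gray
      5 gray
        0 gray
          8 gray
            8→4: 4 is gray → back edge
First back edge: 8 → 4.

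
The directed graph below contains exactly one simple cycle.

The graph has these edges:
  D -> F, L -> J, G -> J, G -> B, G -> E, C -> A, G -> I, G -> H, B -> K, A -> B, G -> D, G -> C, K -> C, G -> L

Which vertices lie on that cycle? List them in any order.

DFS with gray/black marking from C:
C gray
  A gray
    B gray
      K gray
        K→C: C is gray → back edge
Back edge closes the cycle C → A → B → K → C; its vertices are {A, B, C, K}.

A, B, C, K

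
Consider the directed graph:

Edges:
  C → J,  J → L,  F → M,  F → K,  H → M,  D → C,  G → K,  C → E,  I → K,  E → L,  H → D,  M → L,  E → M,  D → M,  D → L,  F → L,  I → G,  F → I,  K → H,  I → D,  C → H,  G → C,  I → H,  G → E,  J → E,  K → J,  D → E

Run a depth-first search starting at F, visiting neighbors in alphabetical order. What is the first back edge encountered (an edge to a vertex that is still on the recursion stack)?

DFS from F (visiting neighbors in alphabetical order); mark gray on enter, black on exit:
F gray
  I gray
    D gray
      C gray
        E gray
          L gray
          L black
          M gray
            M→L: L black — skip
          M black
        E black
        H gray
          H→D: D is gray → back edge
First back edge: H → D.

H→D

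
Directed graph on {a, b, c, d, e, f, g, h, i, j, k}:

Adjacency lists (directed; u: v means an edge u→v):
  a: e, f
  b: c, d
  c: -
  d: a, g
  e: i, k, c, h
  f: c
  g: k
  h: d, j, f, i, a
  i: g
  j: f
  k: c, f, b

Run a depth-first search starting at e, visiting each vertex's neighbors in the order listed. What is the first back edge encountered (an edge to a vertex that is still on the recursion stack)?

a->e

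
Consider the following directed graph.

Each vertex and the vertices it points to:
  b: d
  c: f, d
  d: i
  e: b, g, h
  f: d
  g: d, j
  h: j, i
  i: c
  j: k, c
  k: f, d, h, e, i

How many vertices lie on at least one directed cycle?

9

A vertex is on a directed cycle iff it belongs to a strongly connected component of size ≥ 2 (or has a self-loop).
The vertices on cycles are {c, d, e, f, g, h, i, j, k} — 9 in total.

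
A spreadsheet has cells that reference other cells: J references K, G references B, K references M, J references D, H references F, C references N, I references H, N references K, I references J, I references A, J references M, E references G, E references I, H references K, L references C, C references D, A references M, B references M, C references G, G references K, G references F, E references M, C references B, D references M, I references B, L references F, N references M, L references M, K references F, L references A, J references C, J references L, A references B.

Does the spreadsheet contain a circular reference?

No

DFS with white/gray/black marking, starting from M:
M gray
M black
E gray
  E→M: M black — skip
  I gray
    A gray
      B gray
        B→M: M black — skip
      B black
      A→M: M black — skip
    A black
    J gray
      J→M: M black — skip
      L gray
        F gray
        F black
        L→M: M black — skip
        C gray
          C→B: B black — skip
          N gray
            K gray
              K→M: M black — skip
              K→F: F black — skip
            K black
            N→M: M black — skip
          N black
          D gray
            D→M: M black — skip
          D black
          G gray
            G→F: F black — skip
            G→B: B black — skip
            G→K: K black — skip
          G black
        C black
        L→A: A black — skip
      L black
      J→D: D black — skip
      J→C: C black — skip
      J→K: K black — skip
    J black
    H gray
      H→K: K black — skip
      H→F: F black — skip
    H black
    I→B: B black — skip
  I black
  E→G: G black — skip
E black
Every edge goes to a white or black vertex — no back edge, so the graph is acyclic.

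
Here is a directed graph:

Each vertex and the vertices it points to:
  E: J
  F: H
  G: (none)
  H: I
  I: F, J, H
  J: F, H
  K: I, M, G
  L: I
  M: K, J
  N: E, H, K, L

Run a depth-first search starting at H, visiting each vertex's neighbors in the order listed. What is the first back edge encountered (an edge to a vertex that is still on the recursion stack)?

DFS from H (visiting each vertex's neighbors in the order listed); mark gray on enter, black on exit:
H gray
  I gray
    F gray
      F→H: H is gray → back edge
First back edge: F → H.

F->H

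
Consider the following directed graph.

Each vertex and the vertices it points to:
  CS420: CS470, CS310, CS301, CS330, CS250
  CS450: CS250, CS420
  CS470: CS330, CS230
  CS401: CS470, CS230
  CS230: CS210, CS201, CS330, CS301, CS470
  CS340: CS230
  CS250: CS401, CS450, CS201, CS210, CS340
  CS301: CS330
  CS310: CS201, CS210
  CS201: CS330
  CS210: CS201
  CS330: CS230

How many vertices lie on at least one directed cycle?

9

A vertex is on a directed cycle iff it belongs to a strongly connected component of size ≥ 2 (or has a self-loop).
The vertices on cycles are {CS201, CS210, CS230, CS250, CS301, CS330, CS420, CS450, CS470} — 9 in total.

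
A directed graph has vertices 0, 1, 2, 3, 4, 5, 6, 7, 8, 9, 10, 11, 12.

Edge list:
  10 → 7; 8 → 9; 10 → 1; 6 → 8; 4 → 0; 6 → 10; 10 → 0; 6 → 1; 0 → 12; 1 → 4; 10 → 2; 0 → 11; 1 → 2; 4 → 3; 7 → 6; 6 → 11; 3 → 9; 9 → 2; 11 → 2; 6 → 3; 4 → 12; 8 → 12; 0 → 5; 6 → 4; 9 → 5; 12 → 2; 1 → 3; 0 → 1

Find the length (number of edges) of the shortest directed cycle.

3

For each vertex v, BFS finds the shortest path from v back to v.
The shortest such closed walk is 6 → 10 → 7 → 6, length 3.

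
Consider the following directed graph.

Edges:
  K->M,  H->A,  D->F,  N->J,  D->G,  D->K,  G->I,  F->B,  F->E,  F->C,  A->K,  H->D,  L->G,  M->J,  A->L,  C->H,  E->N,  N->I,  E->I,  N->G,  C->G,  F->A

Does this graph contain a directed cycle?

DFS with white/gray/black marking, starting from L:
L gray
  G gray
    I gray
    I black
  G black
L black
A gray
  K gray
    M gray
      J gray
      J black
    M black
  K black
  A→L: L black — skip
A black
B gray
B black
C gray
  C→G: G black — skip
  H gray
    D gray
      D→G: G black — skip
      F gray
        F→A: A black — skip
        F→C: C is gray → back edge
Back edge found, so a cycle exists: C → H → D → F → C.

Yes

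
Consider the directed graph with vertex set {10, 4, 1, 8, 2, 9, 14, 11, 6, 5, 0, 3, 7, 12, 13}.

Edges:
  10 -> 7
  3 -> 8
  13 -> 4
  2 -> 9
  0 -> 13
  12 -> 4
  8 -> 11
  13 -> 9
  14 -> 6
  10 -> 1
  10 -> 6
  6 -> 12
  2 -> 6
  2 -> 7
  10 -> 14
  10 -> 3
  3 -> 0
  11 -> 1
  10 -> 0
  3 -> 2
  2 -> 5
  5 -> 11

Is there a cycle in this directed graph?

No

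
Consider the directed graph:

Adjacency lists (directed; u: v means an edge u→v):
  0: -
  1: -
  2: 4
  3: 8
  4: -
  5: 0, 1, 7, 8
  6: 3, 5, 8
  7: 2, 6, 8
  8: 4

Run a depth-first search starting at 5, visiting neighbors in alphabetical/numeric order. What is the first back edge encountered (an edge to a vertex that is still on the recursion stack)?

DFS from 5 (visiting neighbors in alphabetical/numeric order); mark gray on enter, black on exit:
5 gray
  0 gray
  0 black
  1 gray
  1 black
  7 gray
    2 gray
      4 gray
      4 black
    2 black
    6 gray
      3 gray
        8 gray
          8→4: 4 black — skip
        8 black
      3 black
      6→5: 5 is gray → back edge
First back edge: 6 → 5.

6→5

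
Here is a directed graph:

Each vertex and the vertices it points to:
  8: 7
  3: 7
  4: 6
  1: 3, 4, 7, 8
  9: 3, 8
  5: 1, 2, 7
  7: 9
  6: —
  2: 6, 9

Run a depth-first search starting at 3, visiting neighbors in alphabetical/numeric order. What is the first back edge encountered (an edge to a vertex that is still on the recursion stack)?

DFS from 3 (visiting neighbors in alphabetical/numeric order); mark gray on enter, black on exit:
3 gray
  7 gray
    9 gray
      9→3: 3 is gray → back edge
First back edge: 9 → 3.

9→3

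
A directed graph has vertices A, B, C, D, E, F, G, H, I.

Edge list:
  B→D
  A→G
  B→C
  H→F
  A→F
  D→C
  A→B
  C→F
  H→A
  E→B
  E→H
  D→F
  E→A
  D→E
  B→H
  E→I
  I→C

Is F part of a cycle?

No

F lies on a cycle iff there is a path from F back to itself.
Exploring from F, it never reaches itself; equivalently, its strongly connected component is a singleton.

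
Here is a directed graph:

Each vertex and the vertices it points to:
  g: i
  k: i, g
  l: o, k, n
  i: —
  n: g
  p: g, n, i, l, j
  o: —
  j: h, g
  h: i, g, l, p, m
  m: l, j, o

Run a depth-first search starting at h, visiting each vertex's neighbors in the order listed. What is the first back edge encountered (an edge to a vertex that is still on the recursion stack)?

j->h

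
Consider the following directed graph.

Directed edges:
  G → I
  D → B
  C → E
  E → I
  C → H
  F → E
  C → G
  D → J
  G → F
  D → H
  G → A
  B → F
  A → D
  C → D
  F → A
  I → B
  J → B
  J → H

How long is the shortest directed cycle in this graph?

4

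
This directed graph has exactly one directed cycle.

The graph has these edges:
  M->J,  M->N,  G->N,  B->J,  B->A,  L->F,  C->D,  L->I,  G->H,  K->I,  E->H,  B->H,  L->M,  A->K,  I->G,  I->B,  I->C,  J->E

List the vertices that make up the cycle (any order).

A, B, I, K

DFS with gray/black marking from I:
I gray
  G gray
    H gray
    H black
    N gray
    N black
  G black
  B gray
    B→H: H black — skip
    A gray
      K gray
        K→I: I is gray → back edge
Back edge closes the cycle I → B → A → K → I; its vertices are {A, B, I, K}.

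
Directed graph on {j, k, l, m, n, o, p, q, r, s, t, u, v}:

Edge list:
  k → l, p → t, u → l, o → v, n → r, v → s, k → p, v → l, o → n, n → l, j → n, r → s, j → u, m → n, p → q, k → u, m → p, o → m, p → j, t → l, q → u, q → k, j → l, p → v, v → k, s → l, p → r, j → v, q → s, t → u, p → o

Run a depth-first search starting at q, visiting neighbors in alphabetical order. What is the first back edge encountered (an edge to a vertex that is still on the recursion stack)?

DFS from q (visiting neighbors in alphabetical order); mark gray on enter, black on exit:
q gray
  k gray
    l gray
    l black
    p gray
      j gray
        j→l: l black — skip
        n gray
          n→l: l black — skip
          r gray
            s gray
              s→l: l black — skip
            s black
          r black
        n black
        u gray
          u→l: l black — skip
        u black
        v gray
          v→k: k is gray → back edge
First back edge: v → k.

v→k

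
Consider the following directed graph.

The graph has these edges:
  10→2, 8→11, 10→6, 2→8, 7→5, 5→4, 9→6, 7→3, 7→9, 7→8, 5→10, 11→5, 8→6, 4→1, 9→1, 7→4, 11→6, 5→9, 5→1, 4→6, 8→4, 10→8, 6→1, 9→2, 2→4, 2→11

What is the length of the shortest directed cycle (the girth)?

4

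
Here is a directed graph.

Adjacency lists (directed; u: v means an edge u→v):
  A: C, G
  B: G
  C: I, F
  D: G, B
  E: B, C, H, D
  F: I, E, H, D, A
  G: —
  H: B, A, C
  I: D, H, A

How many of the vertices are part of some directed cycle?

6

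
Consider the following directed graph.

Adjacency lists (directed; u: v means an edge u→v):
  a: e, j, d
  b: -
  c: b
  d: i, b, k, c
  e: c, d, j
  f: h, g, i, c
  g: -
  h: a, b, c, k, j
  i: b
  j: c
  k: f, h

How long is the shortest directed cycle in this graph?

2

For each vertex v, BFS finds the shortest path from v back to v.
The shortest such closed walk is h → k → h, length 2.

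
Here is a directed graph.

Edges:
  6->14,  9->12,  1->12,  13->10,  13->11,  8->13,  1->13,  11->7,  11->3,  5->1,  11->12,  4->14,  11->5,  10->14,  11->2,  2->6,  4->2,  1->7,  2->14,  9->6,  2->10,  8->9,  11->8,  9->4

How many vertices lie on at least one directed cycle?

A vertex is on a directed cycle iff it belongs to a strongly connected component of size ≥ 2 (or has a self-loop).
The vertices on cycles are {1, 5, 8, 11, 13} — 5 in total.

5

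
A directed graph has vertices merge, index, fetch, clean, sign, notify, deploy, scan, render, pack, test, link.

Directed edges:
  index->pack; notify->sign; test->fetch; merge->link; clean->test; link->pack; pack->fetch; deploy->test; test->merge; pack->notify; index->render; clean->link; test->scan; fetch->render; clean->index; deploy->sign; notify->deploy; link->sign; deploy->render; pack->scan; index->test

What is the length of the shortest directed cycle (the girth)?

6

For each vertex v, BFS finds the shortest path from v back to v.
The shortest such closed walk is test → merge → link → pack → notify → deploy → test, length 6.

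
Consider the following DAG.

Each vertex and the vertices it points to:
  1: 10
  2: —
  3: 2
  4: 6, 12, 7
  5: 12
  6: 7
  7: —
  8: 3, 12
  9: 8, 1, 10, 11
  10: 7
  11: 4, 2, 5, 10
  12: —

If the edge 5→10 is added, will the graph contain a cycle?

No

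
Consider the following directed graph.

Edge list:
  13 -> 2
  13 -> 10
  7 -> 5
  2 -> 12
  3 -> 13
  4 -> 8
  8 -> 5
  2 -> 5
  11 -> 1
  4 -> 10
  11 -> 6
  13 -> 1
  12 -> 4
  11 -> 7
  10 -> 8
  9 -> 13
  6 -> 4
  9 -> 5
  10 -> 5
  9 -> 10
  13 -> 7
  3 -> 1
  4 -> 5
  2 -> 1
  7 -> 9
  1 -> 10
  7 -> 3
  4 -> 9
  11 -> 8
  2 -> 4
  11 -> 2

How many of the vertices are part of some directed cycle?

A vertex is on a directed cycle iff it belongs to a strongly connected component of size ≥ 2 (or has a self-loop).
The vertices on cycles are {2, 3, 4, 7, 9, 12, 13} — 7 in total.

7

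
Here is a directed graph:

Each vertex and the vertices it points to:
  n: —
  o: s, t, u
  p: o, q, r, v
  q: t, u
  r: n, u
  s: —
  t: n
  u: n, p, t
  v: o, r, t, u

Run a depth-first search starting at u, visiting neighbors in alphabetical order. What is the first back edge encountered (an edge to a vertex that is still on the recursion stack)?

o→u

DFS from u (visiting neighbors in alphabetical order); mark gray on enter, black on exit:
u gray
  n gray
  n black
  p gray
    o gray
      s gray
      s black
      t gray
        t→n: n black — skip
      t black
      o→u: u is gray → back edge
First back edge: o → u.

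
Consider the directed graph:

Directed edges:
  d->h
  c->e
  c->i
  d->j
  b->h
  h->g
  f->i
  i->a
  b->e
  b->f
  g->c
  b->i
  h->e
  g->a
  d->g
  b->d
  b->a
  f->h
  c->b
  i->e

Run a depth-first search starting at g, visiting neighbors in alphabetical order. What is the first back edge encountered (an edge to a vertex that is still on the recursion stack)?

DFS from g (visiting neighbors in alphabetical order); mark gray on enter, black on exit:
g gray
  a gray
  a black
  c gray
    b gray
      b→a: a black — skip
      d gray
        d→g: g is gray → back edge
First back edge: d → g.

d->g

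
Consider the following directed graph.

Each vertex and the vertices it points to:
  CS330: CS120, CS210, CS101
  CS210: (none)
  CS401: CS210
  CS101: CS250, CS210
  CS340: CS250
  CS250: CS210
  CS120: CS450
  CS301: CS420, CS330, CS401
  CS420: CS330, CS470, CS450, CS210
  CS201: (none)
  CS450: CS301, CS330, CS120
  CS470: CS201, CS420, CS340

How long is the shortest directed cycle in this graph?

2

For each vertex v, BFS finds the shortest path from v back to v.
The shortest such closed walk is CS470 → CS420 → CS470, length 2.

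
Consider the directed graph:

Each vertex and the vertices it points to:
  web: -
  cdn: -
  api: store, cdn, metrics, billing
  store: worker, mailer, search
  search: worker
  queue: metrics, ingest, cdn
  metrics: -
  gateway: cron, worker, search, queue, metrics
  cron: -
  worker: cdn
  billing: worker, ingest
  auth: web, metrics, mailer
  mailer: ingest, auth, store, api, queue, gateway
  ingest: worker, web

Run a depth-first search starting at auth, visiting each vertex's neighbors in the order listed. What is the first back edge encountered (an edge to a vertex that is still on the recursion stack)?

DFS from auth (visiting each vertex's neighbors in the order listed); mark gray on enter, black on exit:
auth gray
  web gray
  web black
  metrics gray
  metrics black
  mailer gray
    ingest gray
      worker gray
        cdn gray
        cdn black
      worker black
      ingest→web: web black — skip
    ingest black
    mailer→auth: auth is gray → back edge
First back edge: mailer → auth.

mailer→auth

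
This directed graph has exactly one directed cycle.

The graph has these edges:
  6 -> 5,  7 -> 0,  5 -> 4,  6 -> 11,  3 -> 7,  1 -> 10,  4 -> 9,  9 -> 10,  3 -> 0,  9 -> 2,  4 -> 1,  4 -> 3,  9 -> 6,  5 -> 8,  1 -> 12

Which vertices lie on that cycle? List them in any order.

DFS with gray/black marking from 4:
4 gray
  9 gray
    6 gray
      5 gray
        5→4: 4 is gray → back edge
Back edge closes the cycle 4 → 9 → 6 → 5 → 4; its vertices are {4, 5, 6, 9}.

4, 5, 6, 9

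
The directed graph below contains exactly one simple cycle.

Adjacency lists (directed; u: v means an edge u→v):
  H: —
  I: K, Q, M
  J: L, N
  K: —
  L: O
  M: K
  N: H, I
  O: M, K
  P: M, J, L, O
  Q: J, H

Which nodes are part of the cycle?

I, J, N, Q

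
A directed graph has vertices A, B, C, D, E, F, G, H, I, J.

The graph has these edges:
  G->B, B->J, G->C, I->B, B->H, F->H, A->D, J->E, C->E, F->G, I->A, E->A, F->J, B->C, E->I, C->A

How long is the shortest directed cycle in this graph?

For each vertex v, BFS finds the shortest path from v back to v.
The shortest such closed walk is C → E → I → B → C, length 4.

4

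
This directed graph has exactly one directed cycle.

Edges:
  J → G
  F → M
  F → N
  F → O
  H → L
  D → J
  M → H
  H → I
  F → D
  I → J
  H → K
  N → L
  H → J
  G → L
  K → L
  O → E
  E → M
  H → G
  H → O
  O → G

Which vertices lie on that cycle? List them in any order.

E, H, M, O

DFS with gray/black marking from M:
M gray
  H gray
    L gray
    L black
    J gray
      G gray
        G→L: L black — skip
      G black
    J black
    K gray
      K→L: L black — skip
    K black
    H→G: G black — skip
    O gray
      E gray
        E→M: M is gray → back edge
Back edge closes the cycle M → H → O → E → M; its vertices are {E, H, M, O}.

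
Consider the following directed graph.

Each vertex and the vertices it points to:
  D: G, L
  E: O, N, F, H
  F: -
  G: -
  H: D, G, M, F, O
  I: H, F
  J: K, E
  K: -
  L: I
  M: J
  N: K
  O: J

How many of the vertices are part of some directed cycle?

A vertex is on a directed cycle iff it belongs to a strongly connected component of size ≥ 2 (or has a self-loop).
The vertices on cycles are {D, E, H, I, J, L, M, O} — 8 in total.

8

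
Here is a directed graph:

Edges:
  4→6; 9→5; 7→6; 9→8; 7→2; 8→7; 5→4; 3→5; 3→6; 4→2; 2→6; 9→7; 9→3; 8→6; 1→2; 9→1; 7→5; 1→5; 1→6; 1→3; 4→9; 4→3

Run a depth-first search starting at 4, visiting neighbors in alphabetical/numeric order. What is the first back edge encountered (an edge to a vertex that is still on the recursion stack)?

DFS from 4 (visiting neighbors in alphabetical/numeric order); mark gray on enter, black on exit:
4 gray
  2 gray
    6 gray
    6 black
  2 black
  3 gray
    5 gray
      5→4: 4 is gray → back edge
First back edge: 5 → 4.

5->4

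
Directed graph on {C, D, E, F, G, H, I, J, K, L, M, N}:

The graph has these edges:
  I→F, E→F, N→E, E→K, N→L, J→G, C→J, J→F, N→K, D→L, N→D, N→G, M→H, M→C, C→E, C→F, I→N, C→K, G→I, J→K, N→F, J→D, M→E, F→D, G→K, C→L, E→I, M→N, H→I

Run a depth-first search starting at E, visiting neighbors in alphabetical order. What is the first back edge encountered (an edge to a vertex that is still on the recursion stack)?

N->E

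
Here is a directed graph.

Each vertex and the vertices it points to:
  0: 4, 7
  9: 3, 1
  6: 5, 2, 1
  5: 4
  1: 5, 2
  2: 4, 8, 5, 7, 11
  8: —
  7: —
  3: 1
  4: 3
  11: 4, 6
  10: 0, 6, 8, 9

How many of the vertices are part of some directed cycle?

A vertex is on a directed cycle iff it belongs to a strongly connected component of size ≥ 2 (or has a self-loop).
The vertices on cycles are {1, 2, 3, 4, 5, 6, 11} — 7 in total.

7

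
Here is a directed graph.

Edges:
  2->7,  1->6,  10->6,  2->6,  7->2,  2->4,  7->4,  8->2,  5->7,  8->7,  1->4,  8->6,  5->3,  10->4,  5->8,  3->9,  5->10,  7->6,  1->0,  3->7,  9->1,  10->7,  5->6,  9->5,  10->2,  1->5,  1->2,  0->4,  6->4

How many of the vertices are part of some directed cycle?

A vertex is on a directed cycle iff it belongs to a strongly connected component of size ≥ 2 (or has a self-loop).
The vertices on cycles are {1, 2, 3, 5, 7, 9} — 6 in total.

6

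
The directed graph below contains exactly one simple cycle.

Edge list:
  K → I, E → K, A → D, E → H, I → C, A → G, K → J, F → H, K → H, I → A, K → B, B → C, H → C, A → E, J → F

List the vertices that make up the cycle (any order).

A, E, I, K

DFS with gray/black marking from K:
K gray
  B gray
    C gray
    C black
  B black
  I gray
    I→C: C black — skip
    A gray
      E gray
        H gray
          H→C: C black — skip
        H black
        E→K: K is gray → back edge
Back edge closes the cycle K → I → A → E → K; its vertices are {A, E, I, K}.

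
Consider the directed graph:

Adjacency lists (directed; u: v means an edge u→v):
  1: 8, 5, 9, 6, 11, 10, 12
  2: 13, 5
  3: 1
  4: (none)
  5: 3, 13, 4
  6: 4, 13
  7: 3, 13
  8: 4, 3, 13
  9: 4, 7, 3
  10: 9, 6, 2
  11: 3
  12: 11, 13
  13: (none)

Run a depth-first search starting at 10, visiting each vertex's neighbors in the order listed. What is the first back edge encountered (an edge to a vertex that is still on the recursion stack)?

8->3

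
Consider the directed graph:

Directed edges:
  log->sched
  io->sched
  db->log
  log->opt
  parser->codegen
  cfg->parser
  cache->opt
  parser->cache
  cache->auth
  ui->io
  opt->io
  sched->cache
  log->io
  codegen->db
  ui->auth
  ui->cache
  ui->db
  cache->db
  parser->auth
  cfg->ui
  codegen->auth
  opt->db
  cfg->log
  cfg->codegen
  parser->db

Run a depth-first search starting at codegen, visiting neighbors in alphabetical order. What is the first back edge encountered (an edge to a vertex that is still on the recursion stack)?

DFS from codegen (visiting neighbors in alphabetical order); mark gray on enter, black on exit:
codegen gray
  auth gray
  auth black
  db gray
    log gray
      io gray
        sched gray
          cache gray
            cache→auth: auth black — skip
            cache→db: db is gray → back edge
First back edge: cache → db.

cache→db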